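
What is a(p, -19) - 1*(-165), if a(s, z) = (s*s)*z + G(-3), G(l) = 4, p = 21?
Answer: -8210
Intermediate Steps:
a(s, z) = 4 + z*s² (a(s, z) = (s*s)*z + 4 = s²*z + 4 = z*s² + 4 = 4 + z*s²)
a(p, -19) - 1*(-165) = (4 - 19*21²) - 1*(-165) = (4 - 19*441) + 165 = (4 - 8379) + 165 = -8375 + 165 = -8210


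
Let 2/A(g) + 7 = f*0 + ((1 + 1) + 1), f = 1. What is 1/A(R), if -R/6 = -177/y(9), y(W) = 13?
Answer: -2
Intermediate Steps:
R = 1062/13 (R = -(-1062)/13 = -6*(-177/13) = 1062/13 ≈ 81.692)
A(g) = -½ (A(g) = 2/(-7 + (1*0 + ((1 + 1) + 1))) = 2/(-7 + (0 + (2 + 1))) = 2/(-7 + (0 + 3)) = 2/(-7 + 3) = 2/(-4) = 2*(-¼) = -½)
1/A(R) = 1/(-½) = -2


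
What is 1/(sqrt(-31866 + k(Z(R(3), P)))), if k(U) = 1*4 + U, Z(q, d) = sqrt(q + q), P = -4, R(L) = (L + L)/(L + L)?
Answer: -I/sqrt(31862 - sqrt(2)) ≈ -0.0056024*I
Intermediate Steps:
R(L) = 1 (R(L) = (2*L)/((2*L)) = (2*L)*(1/(2*L)) = 1)
Z(q, d) = sqrt(2)*sqrt(q) (Z(q, d) = sqrt(2*q) = sqrt(2)*sqrt(q))
k(U) = 4 + U
1/(sqrt(-31866 + k(Z(R(3), P)))) = 1/(sqrt(-31866 + (4 + sqrt(2)*sqrt(1)))) = 1/(sqrt(-31866 + (4 + sqrt(2)*1))) = 1/(sqrt(-31866 + (4 + sqrt(2)))) = 1/(sqrt(-31862 + sqrt(2))) = 1/sqrt(-31862 + sqrt(2))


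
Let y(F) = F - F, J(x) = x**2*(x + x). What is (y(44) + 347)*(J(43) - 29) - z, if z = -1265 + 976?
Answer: 55168084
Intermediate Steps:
J(x) = 2*x**3 (J(x) = x**2*(2*x) = 2*x**3)
y(F) = 0
z = -289
(y(44) + 347)*(J(43) - 29) - z = (0 + 347)*(2*43**3 - 29) - 1*(-289) = 347*(2*79507 - 29) + 289 = 347*(159014 - 29) + 289 = 347*158985 + 289 = 55167795 + 289 = 55168084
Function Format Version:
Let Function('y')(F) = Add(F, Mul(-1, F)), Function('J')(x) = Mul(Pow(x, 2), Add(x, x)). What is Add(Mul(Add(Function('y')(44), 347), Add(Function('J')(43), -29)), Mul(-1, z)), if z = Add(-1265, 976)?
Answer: 55168084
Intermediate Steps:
Function('J')(x) = Mul(2, Pow(x, 3)) (Function('J')(x) = Mul(Pow(x, 2), Mul(2, x)) = Mul(2, Pow(x, 3)))
Function('y')(F) = 0
z = -289
Add(Mul(Add(Function('y')(44), 347), Add(Function('J')(43), -29)), Mul(-1, z)) = Add(Mul(Add(0, 347), Add(Mul(2, Pow(43, 3)), -29)), Mul(-1, -289)) = Add(Mul(347, Add(Mul(2, 79507), -29)), 289) = Add(Mul(347, Add(159014, -29)), 289) = Add(Mul(347, 158985), 289) = Add(55167795, 289) = 55168084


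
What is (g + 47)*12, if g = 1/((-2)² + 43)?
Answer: 26520/47 ≈ 564.25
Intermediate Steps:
g = 1/47 (g = 1/(4 + 43) = 1/47 ≈ 0.021277)
(g + 47)*12 = (1/47 + 47)*12 = (2210/47)*12 = 26520/47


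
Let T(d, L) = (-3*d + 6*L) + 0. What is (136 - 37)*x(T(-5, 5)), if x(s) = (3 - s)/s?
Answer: -462/5 ≈ -92.400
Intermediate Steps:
T(d, L) = -3*d + 6*L
x(s) = (3 - s)/s
(136 - 37)*x(T(-5, 5)) = (136 - 37)*((3 - (-3*(-5) + 6*5))/(-3*(-5) + 6*5)) = 99*((3 - (15 + 30))/(15 + 30)) = 99*((3 - 1*45)/45) = 99*((3 - 45)/45) = 99*((1/45)*(-42)) = 99*(-14/15) = -462/5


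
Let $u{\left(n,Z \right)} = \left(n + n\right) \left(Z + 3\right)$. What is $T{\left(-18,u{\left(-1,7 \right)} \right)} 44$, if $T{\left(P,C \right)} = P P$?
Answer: $14256$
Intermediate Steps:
$u{\left(n,Z \right)} = 2 n \left(3 + Z\right)$
$T{\left(P,C \right)} = P^{2}$
$T{\left(-18,u{\left(-1,7 \right)} \right)} 44 = \left(-18\right)^{2} \cdot 44 = 324 \cdot 44 = 14256$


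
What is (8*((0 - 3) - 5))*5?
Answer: -320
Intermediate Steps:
(8*((0 - 3) - 5))*5 = (8*(-3 - 5))*5 = (8*(-8))*5 = -64*5 = -320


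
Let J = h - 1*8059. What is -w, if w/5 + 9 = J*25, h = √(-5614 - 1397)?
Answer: 1007420 - 375*I*√779 ≈ 1.0074e+6 - 10466.0*I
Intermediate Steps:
h = 3*I*√779 (h = √(-7011) = 3*I*√779 ≈ 83.732*I)
J = -8059 + 3*I*√779 (J = 3*I*√779 - 1*8059 = 3*I*√779 - 8059 = -8059 + 3*I*√779 ≈ -8059.0 + 83.732*I)
w = -1007420 + 375*I*√779 (w = -45 + 5*((-8059 + 3*I*√779)*25) = -45 + 5*(-201475 + 75*I*√779) = -45 + (-1007375 + 375*I*√779) = -1007420 + 375*I*√779 ≈ -1.0074e+6 + 10466.0*I)
-w = -(-1007420 + 375*I*√779) = 1007420 - 375*I*√779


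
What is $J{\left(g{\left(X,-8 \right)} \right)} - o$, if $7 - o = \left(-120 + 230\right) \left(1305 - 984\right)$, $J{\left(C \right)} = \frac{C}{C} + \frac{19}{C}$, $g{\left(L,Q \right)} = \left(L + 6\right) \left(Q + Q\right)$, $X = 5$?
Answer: $\frac{6213485}{176} \approx 35304.0$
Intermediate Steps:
$g{\left(L,Q \right)} = 2 Q \left(6 + L\right)$ ($g{\left(L,Q \right)} = \left(6 + L\right) 2 Q = 2 Q \left(6 + L\right)$)
$J{\left(C \right)} = 1 + \frac{19}{C}$
$o = -35303$ ($o = 7 - \left(-120 + 230\right) \left(1305 - 984\right) = 7 - 110 \cdot 321 = 7 - 35310 = -35303$)
$J{\left(g{\left(X,-8 \right)} \right)} - o = \frac{19 + 2 \left(-8\right) \left(6 + 5\right)}{2 \left(-8\right) \left(6 + 5\right)} - -35303 = \frac{19 + 2 \left(-8\right) 11}{2 \left(-8\right) 11} + 35303 = \frac{19 - 176}{-176} + 35303 = \left(- \frac{1}{176}\right) \left(-157\right) + 35303 = \frac{157}{176} + 35303 = \frac{6213485}{176}$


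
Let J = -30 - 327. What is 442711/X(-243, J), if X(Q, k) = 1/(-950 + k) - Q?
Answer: 578623277/317600 ≈ 1821.9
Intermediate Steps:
J = -357
442711/X(-243, J) = 442711/(((1 + 950*(-243) - 1*(-243)*(-357))/(-950 - 357))) = 442711/(((1 - 230850 - 86751)/(-1307))) = 442711/((-1/1307*(-317600))) = 442711/(317600/1307) = 442711*(1307/317600) = 578623277/317600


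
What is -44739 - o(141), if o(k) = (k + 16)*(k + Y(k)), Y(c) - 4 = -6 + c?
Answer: -88699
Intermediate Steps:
Y(c) = -2 + c (Y(c) = 4 + (-6 + c) = -2 + c)
o(k) = (-2 + 2*k)*(16 + k) (o(k) = (k + 16)*(k + (-2 + k)) = (16 + k)*(-2 + 2*k) = (-2 + 2*k)*(16 + k))
-44739 - o(141) = -44739 - (-32 + 2*141**2 + 30*141) = -44739 - (-32 + 2*19881 + 4230) = -44739 - (-32 + 39762 + 4230) = -44739 - 1*43960 = -44739 - 43960 = -88699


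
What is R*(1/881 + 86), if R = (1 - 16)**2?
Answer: 17047575/881 ≈ 19350.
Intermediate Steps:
R = 225 (R = (-15)**2 = 225)
R*(1/881 + 86) = 225*(1/881 + 86) = 225*(75767/881) = 17047575/881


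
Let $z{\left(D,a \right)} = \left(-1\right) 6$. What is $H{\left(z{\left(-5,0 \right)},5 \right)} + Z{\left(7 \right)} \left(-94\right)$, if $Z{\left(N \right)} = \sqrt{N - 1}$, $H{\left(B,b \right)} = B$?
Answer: $-6 - 94 \sqrt{6} \approx -236.25$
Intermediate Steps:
$z{\left(D,a \right)} = -6$
$Z{\left(N \right)} = \sqrt{-1 + N}$
$H{\left(z{\left(-5,0 \right)},5 \right)} + Z{\left(7 \right)} \left(-94\right) = -6 + \sqrt{-1 + 7} \left(-94\right) = -6 + \sqrt{6} \left(-94\right) = -6 - 94 \sqrt{6}$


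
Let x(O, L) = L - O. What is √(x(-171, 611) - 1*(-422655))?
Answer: √423437 ≈ 650.72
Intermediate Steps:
√(x(-171, 611) - 1*(-422655)) = √((611 - 1*(-171)) - 1*(-422655)) = √((611 + 171) + 422655) = √(782 + 422655) = √423437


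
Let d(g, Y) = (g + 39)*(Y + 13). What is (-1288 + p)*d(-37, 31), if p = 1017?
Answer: -23848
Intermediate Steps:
d(g, Y) = (13 + Y)*(39 + g) (d(g, Y) = (39 + g)*(13 + Y) = (13 + Y)*(39 + g))
(-1288 + p)*d(-37, 31) = (-1288 + 1017)*(507 + 13*(-37) + 39*31 + 31*(-37)) = -271*(507 - 481 + 1209 - 1147) = -271*88 = -23848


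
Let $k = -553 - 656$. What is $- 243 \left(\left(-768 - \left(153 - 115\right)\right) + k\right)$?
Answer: $489645$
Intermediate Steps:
$k = -1209$ ($k = -553 - 656 = -1209$)
$- 243 \left(\left(-768 - \left(153 - 115\right)\right) + k\right) = - 243 \left(\left(-768 - \left(153 - 115\right)\right) - 1209\right) = - 243 \left(\left(-768 - 38\right) - 1209\right) = - 243 \left(-806 - 1209\right) = \left(-243\right) \left(-2015\right) = 489645$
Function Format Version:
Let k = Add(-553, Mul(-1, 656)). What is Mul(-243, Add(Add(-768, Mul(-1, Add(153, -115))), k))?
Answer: 489645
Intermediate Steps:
k = -1209 (k = Add(-553, -656) = -1209)
Mul(-243, Add(Add(-768, Mul(-1, Add(153, -115))), k)) = Mul(-243, Add(Add(-768, Mul(-1, Add(153, -115))), -1209)) = Mul(-243, Add(Add(-768, Mul(-1, 38)), -1209)) = Mul(-243, Add(Add(-768, -38), -1209)) = Mul(-243, Add(-806, -1209)) = Mul(-243, -2015) = 489645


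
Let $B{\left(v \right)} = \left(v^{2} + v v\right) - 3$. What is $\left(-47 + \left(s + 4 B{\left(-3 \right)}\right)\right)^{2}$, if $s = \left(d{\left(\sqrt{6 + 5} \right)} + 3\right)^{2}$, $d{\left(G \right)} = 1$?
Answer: $841$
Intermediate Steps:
$s = 16$ ($s = \left(1 + 3\right)^{2} = 4^{2} = 16$)
$B{\left(v \right)} = -3 + 2 v^{2}$ ($B{\left(v \right)} = \left(v^{2} + v^{2}\right) - 3 = 2 v^{2} - 3 = -3 + 2 v^{2}$)
$\left(-47 + \left(s + 4 B{\left(-3 \right)}\right)\right)^{2} = \left(-47 + \left(16 + 4 \left(-3 + 2 \left(-3\right)^{2}\right)\right)\right)^{2} = \left(-47 + \left(16 + 4 \left(-3 + 2 \cdot 9\right)\right)\right)^{2} = \left(-47 + \left(16 + 4 \left(-3 + 18\right)\right)\right)^{2} = \left(-47 + \left(16 + 4 \cdot 15\right)\right)^{2} = \left(-47 + \left(16 + 60\right)\right)^{2} = \left(-47 + 76\right)^{2} = 29^{2} = 841$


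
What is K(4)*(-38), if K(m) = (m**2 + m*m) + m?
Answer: -1368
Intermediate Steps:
K(m) = m + 2*m**2 (K(m) = (m**2 + m**2) + m = 2*m**2 + m = m + 2*m**2)
K(4)*(-38) = (4*(1 + 2*4))*(-38) = (4*(1 + 8))*(-38) = (4*9)*(-38) = 36*(-38) = -1368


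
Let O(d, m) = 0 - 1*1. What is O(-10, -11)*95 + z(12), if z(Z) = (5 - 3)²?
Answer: -91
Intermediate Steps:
O(d, m) = -1 (O(d, m) = 0 - 1 = -1)
z(Z) = 4 (z(Z) = 2² = 4)
O(-10, -11)*95 + z(12) = -1*95 + 4 = -95 + 4 = -91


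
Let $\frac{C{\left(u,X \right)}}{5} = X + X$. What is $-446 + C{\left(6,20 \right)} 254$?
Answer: $50354$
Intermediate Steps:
$C{\left(u,X \right)} = 10 X$ ($C{\left(u,X \right)} = 5 \left(X + X\right) = 5 \cdot 2 X = 10 X$)
$-446 + C{\left(6,20 \right)} 254 = -446 + 10 \cdot 20 \cdot 254 = -446 + 200 \cdot 254 = -446 + 50800 = 50354$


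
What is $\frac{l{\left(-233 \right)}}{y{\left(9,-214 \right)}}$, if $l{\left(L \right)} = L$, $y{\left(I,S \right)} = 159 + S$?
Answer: $\frac{233}{55} \approx 4.2364$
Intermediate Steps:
$\frac{l{\left(-233 \right)}}{y{\left(9,-214 \right)}} = - \frac{233}{159 - 214} = - \frac{233}{-55} = \left(-233\right) \left(- \frac{1}{55}\right) = \frac{233}{55}$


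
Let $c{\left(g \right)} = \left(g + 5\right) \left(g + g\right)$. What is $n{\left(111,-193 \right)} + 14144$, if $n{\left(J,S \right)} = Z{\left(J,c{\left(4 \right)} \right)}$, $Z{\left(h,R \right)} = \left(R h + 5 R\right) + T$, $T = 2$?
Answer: $22498$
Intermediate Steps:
$c{\left(g \right)} = 2 g \left(5 + g\right)$ ($c{\left(g \right)} = \left(5 + g\right) 2 g = 2 g \left(5 + g\right)$)
$Z{\left(h,R \right)} = 2 + 5 R + R h$ ($Z{\left(h,R \right)} = \left(R h + 5 R\right) + 2 = \left(5 R + R h\right) + 2 = 2 + 5 R + R h$)
$n{\left(J,S \right)} = 362 + 72 J$ ($n{\left(J,S \right)} = 2 + 5 \cdot 2 \cdot 4 \left(5 + 4\right) + 2 \cdot 4 \left(5 + 4\right) J = 2 + 5 \cdot 2 \cdot 4 \cdot 9 + 2 \cdot 4 \cdot 9 J = 2 + 5 \cdot 72 + 72 J = 2 + 360 + 72 J = 362 + 72 J$)
$n{\left(111,-193 \right)} + 14144 = \left(362 + 72 \cdot 111\right) + 14144 = \left(362 + 7992\right) + 14144 = 8354 + 14144 = 22498$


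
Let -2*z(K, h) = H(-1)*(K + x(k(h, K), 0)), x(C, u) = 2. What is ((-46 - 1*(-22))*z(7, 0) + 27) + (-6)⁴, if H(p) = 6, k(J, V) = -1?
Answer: 1971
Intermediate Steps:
z(K, h) = -6 - 3*K (z(K, h) = -3*(K + 2) = -3*(2 + K) = -(12 + 6*K)/2 = -6 - 3*K)
((-46 - 1*(-22))*z(7, 0) + 27) + (-6)⁴ = ((-46 - 1*(-22))*(-6 - 3*7) + 27) + (-6)⁴ = ((-46 + 22)*(-6 - 21) + 27) + 1296 = (-24*(-27) + 27) + 1296 = (648 + 27) + 1296 = 675 + 1296 = 1971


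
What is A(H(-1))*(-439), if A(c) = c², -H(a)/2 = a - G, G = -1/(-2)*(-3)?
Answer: -439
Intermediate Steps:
G = -3/2 (G = -(-1)/2*(-3) = -1*(-½)*(-3) = (½)*(-3) = -3/2 ≈ -1.5000)
H(a) = -3 - 2*a (H(a) = -2*(a - 1*(-3/2)) = -2*(a + 3/2) = -2*(3/2 + a) = -3 - 2*a)
A(H(-1))*(-439) = (-3 - 2*(-1))²*(-439) = (-3 + 2)²*(-439) = (-1)²*(-439) = 1*(-439) = -439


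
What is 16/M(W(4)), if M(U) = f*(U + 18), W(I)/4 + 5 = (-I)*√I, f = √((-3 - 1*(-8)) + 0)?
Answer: -8*√5/85 ≈ -0.21045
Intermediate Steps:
f = √5 (f = √((-3 + 8) + 0) = √(5 + 0) = √5 ≈ 2.2361)
W(I) = -20 - 4*I^(3/2) (W(I) = -20 + 4*((-I)*√I) = -20 + 4*(-I^(3/2)) = -20 - 4*I^(3/2))
M(U) = √5*(18 + U) (M(U) = √5*(U + 18) = √5*(18 + U))
16/M(W(4)) = 16/((√5*(18 + (-20 - 4*4^(3/2))))) = 16/((√5*(18 + (-20 - 4*8)))) = 16/((√5*(18 + (-20 - 32)))) = 16/((√5*(18 - 52))) = 16/((√5*(-34))) = 16/((-34*√5)) = 16*(-√5/170) = -8*√5/85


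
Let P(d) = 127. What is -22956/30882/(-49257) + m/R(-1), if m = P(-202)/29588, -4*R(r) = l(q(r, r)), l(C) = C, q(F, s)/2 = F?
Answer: 2481105829/288512336502 ≈ 0.0085997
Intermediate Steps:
q(F, s) = 2*F
R(r) = -r/2
m = 127/29588 ≈ 0.0042923
-22956/30882/(-49257) + m/R(-1) = -22956/30882/(-49257) + 127/(29588*((-½*(-1)))) = -22956*1/30882*(-1/49257) + 127/(29588*(½)) = -3826/5147*(-1/49257) + (127/29588)*2 = 3826/253525779 + 127/14794 = 2481105829/288512336502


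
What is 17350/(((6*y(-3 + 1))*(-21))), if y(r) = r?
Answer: 8675/126 ≈ 68.849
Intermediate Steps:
17350/(((6*y(-3 + 1))*(-21))) = 17350/(((6*(-3 + 1))*(-21))) = 17350/(((6*(-2))*(-21))) = 17350/((-12*(-21))) = 17350/252 = 17350*(1/252) = 8675/126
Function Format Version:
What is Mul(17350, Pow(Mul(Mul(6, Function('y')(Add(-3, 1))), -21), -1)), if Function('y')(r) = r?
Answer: Rational(8675, 126) ≈ 68.849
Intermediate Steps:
Mul(17350, Pow(Mul(Mul(6, Function('y')(Add(-3, 1))), -21), -1)) = Mul(17350, Pow(Mul(Mul(6, Add(-3, 1)), -21), -1)) = Mul(17350, Pow(Mul(Mul(6, -2), -21), -1)) = Mul(17350, Pow(Mul(-12, -21), -1)) = Mul(17350, Pow(252, -1)) = Mul(17350, Rational(1, 252)) = Rational(8675, 126)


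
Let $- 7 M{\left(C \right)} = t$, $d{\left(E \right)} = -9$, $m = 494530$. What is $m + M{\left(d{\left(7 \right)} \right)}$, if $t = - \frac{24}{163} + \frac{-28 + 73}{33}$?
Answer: $\frac{6206843849}{12551} \approx 4.9453 \cdot 10^{5}$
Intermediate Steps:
$t = \frac{2181}{1793}$ ($t = \left(-24\right) \frac{1}{163} + 45 \cdot \frac{1}{33} = - \frac{24}{163} + \frac{15}{11} = \frac{2181}{1793} \approx 1.2164$)
$M{\left(C \right)} = - \frac{2181}{12551}$ ($M{\left(C \right)} = \left(- \frac{1}{7}\right) \frac{2181}{1793} = - \frac{2181}{12551}$)
$m + M{\left(d{\left(7 \right)} \right)} = 494530 - \frac{2181}{12551} = \frac{6206843849}{12551}$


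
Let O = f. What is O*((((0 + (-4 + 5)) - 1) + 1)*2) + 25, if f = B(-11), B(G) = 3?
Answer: 31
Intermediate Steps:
f = 3
O = 3
O*((((0 + (-4 + 5)) - 1) + 1)*2) + 25 = 3*((((0 + (-4 + 5)) - 1) + 1)*2) + 25 = 3*((((0 + 1) - 1) + 1)*2) + 25 = 3*(((1 - 1) + 1)*2) + 25 = 3*((0 + 1)*2) + 25 = 3*(1*2) + 25 = 3*2 + 25 = 6 + 25 = 31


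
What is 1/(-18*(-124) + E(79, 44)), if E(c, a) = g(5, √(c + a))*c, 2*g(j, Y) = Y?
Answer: 2976/6386551 - 158*√123/19159653 ≈ 0.00037452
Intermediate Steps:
g(j, Y) = Y/2
E(c, a) = c*√(a + c)/2 (E(c, a) = (√(c + a)/2)*c = (√(a + c)/2)*c = c*√(a + c)/2)
1/(-18*(-124) + E(79, 44)) = 1/(-18*(-124) + (½)*79*√(44 + 79)) = 1/(2232 + (½)*79*√123) = 1/(2232 + 79*√123/2)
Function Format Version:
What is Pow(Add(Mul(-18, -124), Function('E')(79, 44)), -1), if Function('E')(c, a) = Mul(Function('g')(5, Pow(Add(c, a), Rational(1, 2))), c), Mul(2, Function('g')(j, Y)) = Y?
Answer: Add(Rational(2976, 6386551), Mul(Rational(-158, 19159653), Pow(123, Rational(1, 2)))) ≈ 0.00037452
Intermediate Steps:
Function('g')(j, Y) = Mul(Rational(1, 2), Y)
Function('E')(c, a) = Mul(Rational(1, 2), c, Pow(Add(a, c), Rational(1, 2))) (Function('E')(c, a) = Mul(Mul(Rational(1, 2), Pow(Add(c, a), Rational(1, 2))), c) = Mul(Mul(Rational(1, 2), Pow(Add(a, c), Rational(1, 2))), c) = Mul(Rational(1, 2), c, Pow(Add(a, c), Rational(1, 2))))
Pow(Add(Mul(-18, -124), Function('E')(79, 44)), -1) = Pow(Add(Mul(-18, -124), Mul(Rational(1, 2), 79, Pow(Add(44, 79), Rational(1, 2)))), -1) = Pow(Add(2232, Mul(Rational(1, 2), 79, Pow(123, Rational(1, 2)))), -1) = Pow(Add(2232, Mul(Rational(79, 2), Pow(123, Rational(1, 2)))), -1)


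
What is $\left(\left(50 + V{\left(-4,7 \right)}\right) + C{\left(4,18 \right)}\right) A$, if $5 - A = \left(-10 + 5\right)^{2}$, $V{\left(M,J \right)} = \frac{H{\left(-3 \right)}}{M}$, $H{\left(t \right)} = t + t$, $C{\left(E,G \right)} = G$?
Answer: $-1390$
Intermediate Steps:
$H{\left(t \right)} = 2 t$
$V{\left(M,J \right)} = - \frac{6}{M}$ ($V{\left(M,J \right)} = \frac{2 \left(-3\right)}{M} = - \frac{6}{M}$)
$A = -20$ ($A = 5 - \left(-10 + 5\right)^{2} = 5 - \left(-5\right)^{2} = 5 - 25 = -20$)
$\left(\left(50 + V{\left(-4,7 \right)}\right) + C{\left(4,18 \right)}\right) A = \left(\left(50 - \frac{6}{-4}\right) + 18\right) \left(-20\right) = \left(\left(50 - - \frac{3}{2}\right) + 18\right) \left(-20\right) = \left(\left(50 + \frac{3}{2}\right) + 18\right) \left(-20\right) = \left(\frac{103}{2} + 18\right) \left(-20\right) = \frac{139}{2} \left(-20\right) = -1390$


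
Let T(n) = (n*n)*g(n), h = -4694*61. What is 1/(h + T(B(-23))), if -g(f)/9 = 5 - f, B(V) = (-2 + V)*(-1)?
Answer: -1/173834 ≈ -5.7526e-6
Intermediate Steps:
h = -286334
B(V) = 2 - V
g(f) = -45 + 9*f (g(f) = -9*(5 - f) = -45 + 9*f)
T(n) = n²*(-45 + 9*n) (T(n) = (n*n)*(-45 + 9*n) = n²*(-45 + 9*n))
1/(h + T(B(-23))) = 1/(-286334 + 9*(2 - 1*(-23))²*(-5 + (2 - 1*(-23)))) = 1/(-286334 + 9*(2 + 23)²*(-5 + (2 + 23))) = 1/(-286334 + 9*25²*(-5 + 25)) = 1/(-286334 + 9*625*20) = 1/(-286334 + 112500) = 1/(-173834) = -1/173834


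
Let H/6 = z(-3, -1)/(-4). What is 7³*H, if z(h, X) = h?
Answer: 3087/2 ≈ 1543.5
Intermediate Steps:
H = 9/2 (H = 6*(-3/(-4)) = 6*(-3*(-¼)) = 6*(¾) = 9/2 ≈ 4.5000)
7³*H = 7³*(9/2) = 343*(9/2) = 3087/2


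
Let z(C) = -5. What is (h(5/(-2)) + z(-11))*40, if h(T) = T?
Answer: -300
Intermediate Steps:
(h(5/(-2)) + z(-11))*40 = (5/(-2) - 5)*40 = (5*(-1/2) - 5)*40 = (-5/2 - 5)*40 = -15/2*40 = -300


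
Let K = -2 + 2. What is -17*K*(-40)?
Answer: 0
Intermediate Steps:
K = 0
-17*K*(-40) = -17*0*(-40) = 0*(-40) = 0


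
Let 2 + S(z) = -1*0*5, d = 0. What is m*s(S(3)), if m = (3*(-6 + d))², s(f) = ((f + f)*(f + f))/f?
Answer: -2592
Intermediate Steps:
S(z) = -2 (S(z) = -2 - 1*0*5 = -2 + 0*5 = -2 + 0 = -2)
s(f) = 4*f (s(f) = ((2*f)*(2*f))/f = (4*f²)/f = 4*f)
m = 324 (m = (3*(-6 + 0))² = (3*(-6))² = (-18)² = 324)
m*s(S(3)) = 324*(4*(-2)) = 324*(-8) = -2592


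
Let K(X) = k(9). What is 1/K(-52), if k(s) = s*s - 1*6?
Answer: 1/75 ≈ 0.013333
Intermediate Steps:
k(s) = -6 + s² (k(s) = s² - 6 = -6 + s²)
K(X) = 75 (K(X) = -6 + 9² = -6 + 81 = 75)
1/K(-52) = 1/75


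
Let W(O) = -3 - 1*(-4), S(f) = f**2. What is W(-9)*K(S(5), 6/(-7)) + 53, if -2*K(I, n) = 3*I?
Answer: 31/2 ≈ 15.500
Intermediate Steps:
K(I, n) = -3*I/2
W(O) = 1 (W(O) = -3 + 4 = 1)
W(-9)*K(S(5), 6/(-7)) + 53 = 1*(-3/2*5**2) + 53 = 1*(-3/2*25) + 53 = 1*(-75/2) + 53 = -75/2 + 53 = 31/2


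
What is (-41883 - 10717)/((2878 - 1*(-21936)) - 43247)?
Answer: 52600/18433 ≈ 2.8536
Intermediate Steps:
(-41883 - 10717)/((2878 - 1*(-21936)) - 43247) = -52600/((2878 + 21936) - 43247) = -52600/(24814 - 43247) = -52600/(-18433) = -52600*(-1/18433) = 52600/18433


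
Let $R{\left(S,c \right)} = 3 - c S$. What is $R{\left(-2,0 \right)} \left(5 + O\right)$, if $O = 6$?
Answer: $33$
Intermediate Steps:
$R{\left(S,c \right)} = 3 - S c$
$R{\left(-2,0 \right)} \left(5 + O\right) = \left(3 - \left(-2\right) 0\right) \left(5 + 6\right) = \left(3 + 0\right) 11 = 3 \cdot 11 = 33$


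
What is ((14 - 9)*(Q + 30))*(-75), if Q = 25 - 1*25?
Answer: -11250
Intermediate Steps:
Q = 0 (Q = 25 - 25 = 0)
((14 - 9)*(Q + 30))*(-75) = ((14 - 9)*(0 + 30))*(-75) = (5*30)*(-75) = 150*(-75) = -11250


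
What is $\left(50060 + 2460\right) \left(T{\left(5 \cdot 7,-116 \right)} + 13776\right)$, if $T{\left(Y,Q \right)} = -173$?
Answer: $714429560$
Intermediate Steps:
$\left(50060 + 2460\right) \left(T{\left(5 \cdot 7,-116 \right)} + 13776\right) = \left(50060 + 2460\right) \left(-173 + 13776\right) = 52520 \cdot 13603 = 714429560$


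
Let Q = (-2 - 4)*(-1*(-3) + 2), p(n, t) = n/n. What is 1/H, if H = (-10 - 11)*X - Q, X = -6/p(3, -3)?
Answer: 1/156 ≈ 0.0064103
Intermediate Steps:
p(n, t) = 1
X = -6 (X = -6/1 = -6*1 = -6)
Q = -30 (Q = -6*(3 + 2) = -6*5 = -30)
H = 156 (H = (-10 - 11)*(-6) - 1*(-30) = -21*(-6) + 30 = 126 + 30 = 156)
1/H = 1/156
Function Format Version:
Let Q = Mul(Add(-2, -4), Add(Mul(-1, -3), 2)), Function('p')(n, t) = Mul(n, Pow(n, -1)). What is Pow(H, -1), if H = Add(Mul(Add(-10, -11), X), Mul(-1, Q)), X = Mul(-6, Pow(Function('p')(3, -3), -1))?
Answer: Rational(1, 156) ≈ 0.0064103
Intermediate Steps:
Function('p')(n, t) = 1
X = -6 (X = Mul(-6, Pow(1, -1)) = Mul(-6, 1) = -6)
Q = -30 (Q = Mul(-6, Add(3, 2)) = Mul(-6, 5) = -30)
H = 156 (H = Add(Mul(Add(-10, -11), -6), Mul(-1, -30)) = Add(Mul(-21, -6), 30) = Add(126, 30) = 156)
Pow(H, -1) = Pow(156, -1) = Rational(1, 156)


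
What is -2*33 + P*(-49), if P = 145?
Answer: -7171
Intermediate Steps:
-2*33 + P*(-49) = -2*33 + 145*(-49) = -66 - 7105 = -7171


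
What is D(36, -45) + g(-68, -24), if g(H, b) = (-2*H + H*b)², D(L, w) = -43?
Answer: 3125781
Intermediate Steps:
D(36, -45) + g(-68, -24) = -43 + (-68)²*(-2 - 24)² = -43 + 4624*(-26)² = -43 + 4624*676 = -43 + 3125824 = 3125781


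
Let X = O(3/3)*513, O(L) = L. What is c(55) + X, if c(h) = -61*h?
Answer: -2842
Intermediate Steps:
X = 513 (X = (3/3)*513 = (3*(1/3))*513 = 1*513 = 513)
c(55) + X = -61*55 + 513 = -3355 + 513 = -2842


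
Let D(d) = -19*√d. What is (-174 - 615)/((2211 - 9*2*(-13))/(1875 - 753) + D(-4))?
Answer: -240495090/202645169 - 4193762232*I/202645169 ≈ -1.1868 - 20.695*I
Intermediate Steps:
(-174 - 615)/((2211 - 9*2*(-13))/(1875 - 753) + D(-4)) = (-174 - 615)/((2211 - 9*2*(-13))/(1875 - 753) - 38*I) = -789/((2211 - 18*(-13))/1122 - 38*I) = -789/((2211 + 234)*(1/1122) - 38*I) = -789/(2445*(1/1122) - 38*I) = -789*139876*(815/374 + 38*I)/202645169 = -110362164*(815/374 + 38*I)/202645169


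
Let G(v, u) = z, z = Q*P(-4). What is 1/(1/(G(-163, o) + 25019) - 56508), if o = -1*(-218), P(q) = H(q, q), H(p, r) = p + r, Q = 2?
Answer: -25003/1412869523 ≈ -1.7697e-5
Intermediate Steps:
P(q) = 2*q (P(q) = q + q = 2*q)
z = -16 (z = 2*(2*(-4)) = 2*(-8) = -16)
o = 218
G(v, u) = -16
1/(1/(G(-163, o) + 25019) - 56508) = 1/(1/(-16 + 25019) - 56508) = 1/(1/25003 - 56508) = 1/(-1412869523/25003) = -25003/1412869523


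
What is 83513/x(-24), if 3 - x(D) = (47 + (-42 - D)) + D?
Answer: -83513/2 ≈ -41757.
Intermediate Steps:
x(D) = -2 (x(D) = 3 - ((47 + (-42 - D)) + D) = 3 - ((5 - D) + D) = 3 - 1*5 = 3 - 5 = -2)
83513/x(-24) = 83513/(-2) = 83513*(-½) = -83513/2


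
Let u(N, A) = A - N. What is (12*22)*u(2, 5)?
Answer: 792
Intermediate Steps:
(12*22)*u(2, 5) = (12*22)*(5 - 1*2) = 264*(5 - 2) = 264*3 = 792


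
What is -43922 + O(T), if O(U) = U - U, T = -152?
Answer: -43922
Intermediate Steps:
O(U) = 0
-43922 + O(T) = -43922 + 0 = -43922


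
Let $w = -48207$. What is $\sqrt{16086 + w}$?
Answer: $3 i \sqrt{3569} \approx 179.22 i$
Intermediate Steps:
$\sqrt{16086 + w} = \sqrt{16086 - 48207} = \sqrt{-32121} = 3 i \sqrt{3569}$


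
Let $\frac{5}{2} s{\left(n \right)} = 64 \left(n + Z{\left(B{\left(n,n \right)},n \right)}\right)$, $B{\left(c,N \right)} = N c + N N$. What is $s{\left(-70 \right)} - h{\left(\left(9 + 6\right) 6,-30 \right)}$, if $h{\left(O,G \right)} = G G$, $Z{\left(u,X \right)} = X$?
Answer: $-4484$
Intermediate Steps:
$B{\left(c,N \right)} = N^{2} + N c$ ($B{\left(c,N \right)} = N c + N^{2} = N^{2} + N c$)
$h{\left(O,G \right)} = G^{2}$
$s{\left(n \right)} = \frac{256 n}{5}$ ($s{\left(n \right)} = \frac{2 \cdot 64 \left(n + n\right)}{5} = \frac{2 \cdot 64 \cdot 2 n}{5} = \frac{2 \cdot 128 n}{5} = \frac{256 n}{5}$)
$s{\left(-70 \right)} - h{\left(\left(9 + 6\right) 6,-30 \right)} = \frac{256}{5} \left(-70\right) - \left(-30\right)^{2} = -3584 - 900 = -4484$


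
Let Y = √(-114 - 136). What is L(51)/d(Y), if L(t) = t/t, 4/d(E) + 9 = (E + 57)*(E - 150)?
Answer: -8809/4 - 465*I*√10/4 ≈ -2202.3 - 367.61*I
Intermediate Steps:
Y = 5*I*√10 (Y = √(-250) = 5*I*√10 ≈ 15.811*I)
d(E) = 4/(-9 + (-150 + E)*(57 + E)) (d(E) = 4/(-9 + (E + 57)*(E - 150)) = 4/(-9 + (57 + E)*(-150 + E)) = 4/(-9 + (-150 + E)*(57 + E)))
L(t) = 1
L(51)/d(Y) = 1/(4/(-8559 + (5*I*√10)² - 465*I*√10)) = 1/(4/(-8559 - 250 - 465*I*√10)) = 1/(4/(-8809 - 465*I*√10)) = 1*(-8809/4 - 465*I*√10/4) = -8809/4 - 465*I*√10/4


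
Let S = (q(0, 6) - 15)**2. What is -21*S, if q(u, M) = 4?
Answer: -2541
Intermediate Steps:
S = 121 (S = (4 - 15)**2 = (-11)**2 = 121)
-21*S = -21*121 = -2541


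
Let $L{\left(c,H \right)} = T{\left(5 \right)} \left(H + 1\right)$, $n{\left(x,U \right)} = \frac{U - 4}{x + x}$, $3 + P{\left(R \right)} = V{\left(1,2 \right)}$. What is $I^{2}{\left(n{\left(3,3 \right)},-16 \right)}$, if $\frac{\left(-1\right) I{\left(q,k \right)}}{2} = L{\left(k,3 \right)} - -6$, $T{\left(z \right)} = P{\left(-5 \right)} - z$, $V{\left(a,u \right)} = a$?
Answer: $1936$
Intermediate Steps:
$P{\left(R \right)} = -2$ ($P{\left(R \right)} = -3 + 1 = -2$)
$n{\left(x,U \right)} = \frac{-4 + U}{2 x}$
$T{\left(z \right)} = -2 - z$
$L{\left(c,H \right)} = -7 - 7 H$ ($L{\left(c,H \right)} = \left(-2 - 5\right) \left(H + 1\right) = \left(-2 - 5\right) \left(1 + H\right) = - 7 \left(1 + H\right) = -7 - 7 H$)
$I{\left(q,k \right)} = 44$ ($I{\left(q,k \right)} = - 2 \left(\left(-7 - 21\right) - -6\right) = - 2 \left(\left(-7 - 21\right) + 6\right) = - 2 \left(-28 + 6\right) = \left(-2\right) \left(-22\right) = 44$)
$I^{2}{\left(n{\left(3,3 \right)},-16 \right)} = 44^{2} = 1936$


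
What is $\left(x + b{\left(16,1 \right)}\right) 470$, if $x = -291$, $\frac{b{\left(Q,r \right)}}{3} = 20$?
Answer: $-108570$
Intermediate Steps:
$b{\left(Q,r \right)} = 60$ ($b{\left(Q,r \right)} = 3 \cdot 20 = 60$)
$\left(x + b{\left(16,1 \right)}\right) 470 = \left(-291 + 60\right) 470 = \left(-231\right) 470 = -108570$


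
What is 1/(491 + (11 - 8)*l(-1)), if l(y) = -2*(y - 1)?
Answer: 1/503 ≈ 0.0019881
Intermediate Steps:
l(y) = 2 - 2*y (l(y) = -2*(-1 + y) = 2 - 2*y)
1/(491 + (11 - 8)*l(-1)) = 1/(491 + (11 - 8)*(2 - 2*(-1))) = 1/(491 + 3*(2 + 2)) = 1/(491 + 3*4) = 1/(491 + 12) = 1/503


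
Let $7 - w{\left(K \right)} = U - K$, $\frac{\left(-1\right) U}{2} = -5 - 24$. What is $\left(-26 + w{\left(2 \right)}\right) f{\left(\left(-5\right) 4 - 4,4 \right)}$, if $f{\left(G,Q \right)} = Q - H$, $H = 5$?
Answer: $75$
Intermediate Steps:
$U = 58$ ($U = - 2 \left(-5 - 24\right) = \left(-2\right) \left(-29\right) = 58$)
$f{\left(G,Q \right)} = -5 + Q$ ($f{\left(G,Q \right)} = Q - 5 = -5 + Q$)
$w{\left(K \right)} = -51 + K$ ($w{\left(K \right)} = 7 - \left(58 - K\right) = 7 + \left(-58 + K\right) = -51 + K$)
$\left(-26 + w{\left(2 \right)}\right) f{\left(\left(-5\right) 4 - 4,4 \right)} = \left(-26 + \left(-51 + 2\right)\right) \left(-5 + 4\right) = \left(-26 - 49\right) \left(-1\right) = \left(-75\right) \left(-1\right) = 75$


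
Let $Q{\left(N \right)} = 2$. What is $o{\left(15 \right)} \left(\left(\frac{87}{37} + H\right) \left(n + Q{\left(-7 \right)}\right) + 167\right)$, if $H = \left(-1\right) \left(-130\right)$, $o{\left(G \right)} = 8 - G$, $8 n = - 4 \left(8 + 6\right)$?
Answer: $\frac{128142}{37} \approx 3463.3$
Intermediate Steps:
$n = -7$ ($n = \frac{\left(-4\right) \left(8 + 6\right)}{8} = \frac{\left(-4\right) 14}{8} = \frac{1}{8} \left(-56\right) = -7$)
$H = 130$
$o{\left(15 \right)} \left(\left(\frac{87}{37} + H\right) \left(n + Q{\left(-7 \right)}\right) + 167\right) = \left(8 - 15\right) \left(\left(\frac{87}{37} + 130\right) \left(-7 + 2\right) + 167\right) = \left(8 - 15\right) \left(\left(87 \cdot \frac{1}{37} + 130\right) \left(-5\right) + 167\right) = - 7 \left(\left(\frac{87}{37} + 130\right) \left(-5\right) + 167\right) = - 7 \left(\frac{4897}{37} \left(-5\right) + 167\right) = - 7 \left(- \frac{24485}{37} + 167\right) = \left(-7\right) \left(- \frac{18306}{37}\right) = \frac{128142}{37}$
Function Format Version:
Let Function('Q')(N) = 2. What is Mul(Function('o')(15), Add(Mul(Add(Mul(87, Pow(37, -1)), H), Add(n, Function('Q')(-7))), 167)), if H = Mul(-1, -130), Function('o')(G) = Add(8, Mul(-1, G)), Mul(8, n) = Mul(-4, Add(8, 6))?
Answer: Rational(128142, 37) ≈ 3463.3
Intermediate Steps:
n = -7 (n = Mul(Rational(1, 8), Mul(-4, Add(8, 6))) = Mul(Rational(1, 8), Mul(-4, 14)) = Mul(Rational(1, 8), -56) = -7)
H = 130
Mul(Function('o')(15), Add(Mul(Add(Mul(87, Pow(37, -1)), H), Add(n, Function('Q')(-7))), 167)) = Mul(Add(8, Mul(-1, 15)), Add(Mul(Add(Mul(87, Pow(37, -1)), 130), Add(-7, 2)), 167)) = Mul(Add(8, -15), Add(Mul(Add(Mul(87, Rational(1, 37)), 130), -5), 167)) = Mul(-7, Add(Mul(Add(Rational(87, 37), 130), -5), 167)) = Mul(-7, Add(Mul(Rational(4897, 37), -5), 167)) = Mul(-7, Add(Rational(-24485, 37), 167)) = Mul(-7, Rational(-18306, 37)) = Rational(128142, 37)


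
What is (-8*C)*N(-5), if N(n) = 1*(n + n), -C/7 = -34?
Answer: 19040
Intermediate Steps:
C = 238 (C = -7*(-34) = 238)
N(n) = 2*n (N(n) = 1*(2*n) = 2*n)
(-8*C)*N(-5) = (-8*238)*(2*(-5)) = -1904*(-10) = 19040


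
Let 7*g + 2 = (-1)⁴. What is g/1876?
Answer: -1/13132 ≈ -7.6150e-5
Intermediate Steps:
g = -⅐ (g = -2/7 + (⅐)*(-1)⁴ = -2/7 + (⅐)*1 = -2/7 + ⅐ = -⅐ ≈ -0.14286)
g/1876 = -⅐/1876 = -⅐*1/1876 = -1/13132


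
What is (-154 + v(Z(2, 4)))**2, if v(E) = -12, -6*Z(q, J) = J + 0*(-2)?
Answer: 27556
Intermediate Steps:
Z(q, J) = -J/6 (Z(q, J) = -(J + 0*(-2))/6 = -(J + 0)/6 = -J/6)
(-154 + v(Z(2, 4)))**2 = (-154 - 12)**2 = (-166)**2 = 27556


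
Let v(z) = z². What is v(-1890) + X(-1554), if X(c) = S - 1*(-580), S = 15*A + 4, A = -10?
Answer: 3572534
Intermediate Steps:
S = -146 (S = 15*(-10) + 4 = -150 + 4 = -146)
X(c) = 434 (X(c) = -146 - 1*(-580) = -146 + 580 = 434)
v(-1890) + X(-1554) = (-1890)² + 434 = 3572100 + 434 = 3572534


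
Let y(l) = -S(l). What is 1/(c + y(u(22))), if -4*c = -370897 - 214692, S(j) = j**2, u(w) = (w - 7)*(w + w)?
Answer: -4/1156811 ≈ -3.4578e-6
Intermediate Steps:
u(w) = 2*w*(-7 + w) (u(w) = (-7 + w)*(2*w) = 2*w*(-7 + w))
y(l) = -l**2
c = 585589/4 (c = -(-370897 - 214692)/4 = -1/4*(-585589) = 585589/4 ≈ 1.4640e+5)
1/(c + y(u(22))) = 1/(585589/4 - (2*22*(-7 + 22))**2) = 1/(585589/4 - (2*22*15)**2) = 1/(585589/4 - 1*660**2) = 1/(585589/4 - 1*435600) = 1/(585589/4 - 435600) = 1/(-1156811/4) = -4/1156811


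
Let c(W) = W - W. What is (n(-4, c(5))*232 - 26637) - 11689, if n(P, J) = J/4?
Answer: -38326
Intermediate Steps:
c(W) = 0
n(P, J) = J/4 (n(P, J) = J*(¼) = J/4)
(n(-4, c(5))*232 - 26637) - 11689 = (((¼)*0)*232 - 26637) - 11689 = (0*232 - 26637) - 11689 = (0 - 26637) - 11689 = -26637 - 11689 = -38326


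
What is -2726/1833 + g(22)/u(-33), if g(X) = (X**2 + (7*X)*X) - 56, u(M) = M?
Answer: -50246/429 ≈ -117.12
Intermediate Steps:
g(X) = -56 + 8*X**2 (g(X) = (X**2 + 7*X**2) - 56 = 8*X**2 - 56 = -56 + 8*X**2)
-2726/1833 + g(22)/u(-33) = -2726/1833 + (-56 + 8*22**2)/(-33) = -2726*1/1833 + (-56 + 8*484)*(-1/33) = -58/39 + (-56 + 3872)*(-1/33) = -58/39 + 3816*(-1/33) = -58/39 - 1272/11 = -50246/429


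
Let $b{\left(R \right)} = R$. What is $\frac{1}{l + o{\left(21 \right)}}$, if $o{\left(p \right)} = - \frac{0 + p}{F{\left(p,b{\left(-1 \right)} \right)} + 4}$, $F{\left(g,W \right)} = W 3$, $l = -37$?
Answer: $- \frac{1}{58} \approx -0.017241$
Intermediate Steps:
$F{\left(g,W \right)} = 3 W$
$o{\left(p \right)} = - p$ ($o{\left(p \right)} = - \frac{0 + p}{3 \left(-1\right) + 4} = - \frac{p}{-3 + 4} = - \frac{p}{1} = - p 1 = - p$)
$\frac{1}{l + o{\left(21 \right)}} = \frac{1}{-37 - 21} = \frac{1}{-58} = - \frac{1}{58}$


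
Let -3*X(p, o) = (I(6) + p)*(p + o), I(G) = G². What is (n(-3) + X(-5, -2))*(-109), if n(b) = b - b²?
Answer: -19729/3 ≈ -6576.3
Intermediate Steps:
X(p, o) = -(36 + p)*(o + p)/3 (X(p, o) = -(6² + p)*(p + o)/3 = -(36 + p)*(o + p)/3)
(n(-3) + X(-5, -2))*(-109) = (-3*(1 - 1*(-3)) + (-12*(-2) - 12*(-5) - ⅓*(-5)² - ⅓*(-2)*(-5)))*(-109) = (-3*(1 + 3) + (24 + 60 - ⅓*25 - 10/3))*(-109) = (-3*4 + (24 + 60 - 25/3 - 10/3))*(-109) = (-12 + 217/3)*(-109) = (181/3)*(-109) = -19729/3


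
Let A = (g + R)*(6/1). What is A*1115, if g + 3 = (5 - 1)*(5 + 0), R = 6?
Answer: 153870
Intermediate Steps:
g = 17 (g = -3 + (5 - 1)*(5 + 0) = -3 + 4*5 = -3 + 20 = 17)
A = 138 (A = (17 + 6)*(6/1) = 23*(6*1) = 23*6 = 138)
A*1115 = 138*1115 = 153870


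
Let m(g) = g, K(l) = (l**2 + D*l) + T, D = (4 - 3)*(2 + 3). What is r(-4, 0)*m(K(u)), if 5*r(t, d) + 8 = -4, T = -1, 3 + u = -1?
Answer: 12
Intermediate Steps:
u = -4 (u = -3 - 1 = -4)
D = 5 (D = 1*5 = 5)
K(l) = -1 + l**2 + 5*l (K(l) = (l**2 + 5*l) - 1 = -1 + l**2 + 5*l)
r(t, d) = -12/5 (r(t, d) = -8/5 + (1/5)*(-4) = -8/5 - 4/5 = -12/5)
r(-4, 0)*m(K(u)) = -12*(-1 + (-4)**2 + 5*(-4))/5 = -12*(-1 + 16 - 20)/5 = -12/5*(-5) = 12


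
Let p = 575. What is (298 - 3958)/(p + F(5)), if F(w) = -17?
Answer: -610/93 ≈ -6.5591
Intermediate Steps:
(298 - 3958)/(p + F(5)) = (298 - 3958)/(575 - 17) = -3660/558 = -3660*1/558 = -610/93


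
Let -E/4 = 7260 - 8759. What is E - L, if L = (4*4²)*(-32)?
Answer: 8044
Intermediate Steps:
E = 5996 (E = -4*(7260 - 8759) = -4*(-1499) = 5996)
L = -2048 (L = (4*16)*(-32) = 64*(-32) = -2048)
E - L = 5996 - 1*(-2048) = 5996 + 2048 = 8044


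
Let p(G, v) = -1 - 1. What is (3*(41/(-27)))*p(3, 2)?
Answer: 82/9 ≈ 9.1111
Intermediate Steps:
p(G, v) = -2
(3*(41/(-27)))*p(3, 2) = (3*(41/(-27)))*(-2) = (3*(41*(-1/27)))*(-2) = (3*(-41/27))*(-2) = -41/9*(-2) = 82/9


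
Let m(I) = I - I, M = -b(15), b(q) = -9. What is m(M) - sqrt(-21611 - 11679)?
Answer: -I*sqrt(33290) ≈ -182.46*I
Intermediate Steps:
M = 9 (M = -1*(-9) = 9)
m(I) = 0
m(M) - sqrt(-21611 - 11679) = 0 - sqrt(-21611 - 11679) = 0 - sqrt(-33290) = 0 - I*sqrt(33290) = -I*sqrt(33290)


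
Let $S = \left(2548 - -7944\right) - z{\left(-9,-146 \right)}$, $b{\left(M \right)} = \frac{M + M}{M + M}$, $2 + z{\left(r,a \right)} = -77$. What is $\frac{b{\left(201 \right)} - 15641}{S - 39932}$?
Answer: $\frac{15640}{29361} \approx 0.53268$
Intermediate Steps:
$z{\left(r,a \right)} = -79$ ($z{\left(r,a \right)} = -2 - 77 = -79$)
$b{\left(M \right)} = 1$ ($b{\left(M \right)} = \frac{2 M}{2 M} = 2 M \frac{1}{2 M} = 1$)
$S = 10571$ ($S = \left(2548 - -7944\right) - -79 = \left(2548 + 7944\right) + 79 = 10492 + 79 = 10571$)
$\frac{b{\left(201 \right)} - 15641}{S - 39932} = \frac{1 - 15641}{10571 - 39932} = - \frac{15640}{-29361} = \left(-15640\right) \left(- \frac{1}{29361}\right) = \frac{15640}{29361}$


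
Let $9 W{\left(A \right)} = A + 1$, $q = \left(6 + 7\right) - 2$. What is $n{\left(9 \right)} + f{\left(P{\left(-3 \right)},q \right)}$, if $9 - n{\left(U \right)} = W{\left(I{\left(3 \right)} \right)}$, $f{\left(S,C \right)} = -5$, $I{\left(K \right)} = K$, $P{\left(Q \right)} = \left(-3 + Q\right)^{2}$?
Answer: $\frac{32}{9} \approx 3.5556$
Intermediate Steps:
$q = 11$ ($q = 13 - 2 = 11$)
$W{\left(A \right)} = \frac{1}{9} + \frac{A}{9}$ ($W{\left(A \right)} = \frac{A + 1}{9} = \frac{1 + A}{9} = \frac{1}{9} + \frac{A}{9}$)
$n{\left(U \right)} = \frac{77}{9}$ ($n{\left(U \right)} = 9 - \left(\frac{1}{9} + \frac{1}{9} \cdot 3\right) = 9 - \left(\frac{1}{9} + \frac{1}{3}\right) = 9 - \frac{4}{9} = \frac{77}{9}$)
$n{\left(9 \right)} + f{\left(P{\left(-3 \right)},q \right)} = \frac{77}{9} - 5 = \frac{32}{9}$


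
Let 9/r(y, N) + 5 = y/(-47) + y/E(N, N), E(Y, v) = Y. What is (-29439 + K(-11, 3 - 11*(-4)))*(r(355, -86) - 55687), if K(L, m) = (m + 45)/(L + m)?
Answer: 331577910938528/202275 ≈ 1.6392e+9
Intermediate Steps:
r(y, N) = 9/(-5 - y/47 + y/N) (r(y, N) = 9/(-5 + (y/(-47) + y/N)) = 9/(-5 + (y*(-1/47) + y/N)) = 9/(-5 + (-y/47 + y/N)) = 9/(-5 - y/47 + y/N))
K(L, m) = (45 + m)/(L + m)
(-29439 + K(-11, 3 - 11*(-4)))*(r(355, -86) - 55687) = (-29439 + (45 + (3 - 11*(-4)))/(-11 + (3 - 11*(-4))))*(-423*(-86)/(-47*355 + 235*(-86) - 86*355) - 55687) = (-29439 + (45 + (3 + 44))/(-11 + (3 + 44)))*(-423*(-86)/(-16685 - 20210 - 30530) - 55687) = (-29439 + (45 + 47)/(-11 + 47))*(-423*(-86)/(-67425) - 55687) = (-29439 + 92/36)*(-423*(-86)*(-1/67425) - 55687) = (-29439 + (1/36)*92)*(-12126/22475 - 55687) = (-29439 + 23/9)*(-1251577451/22475) = -264928/9*(-1251577451/22475) = 331577910938528/202275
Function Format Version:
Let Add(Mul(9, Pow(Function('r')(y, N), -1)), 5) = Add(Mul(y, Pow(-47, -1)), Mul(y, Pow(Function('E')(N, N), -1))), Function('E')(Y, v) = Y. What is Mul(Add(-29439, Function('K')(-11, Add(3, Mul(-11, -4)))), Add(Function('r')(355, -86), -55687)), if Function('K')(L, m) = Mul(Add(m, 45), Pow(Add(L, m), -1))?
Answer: Rational(331577910938528, 202275) ≈ 1.6392e+9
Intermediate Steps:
Function('r')(y, N) = Mul(9, Pow(Add(-5, Mul(Rational(-1, 47), y), Mul(y, Pow(N, -1))), -1)) (Function('r')(y, N) = Mul(9, Pow(Add(-5, Add(Mul(y, Pow(-47, -1)), Mul(y, Pow(N, -1)))), -1)) = Mul(9, Pow(Add(-5, Add(Mul(y, Rational(-1, 47)), Mul(y, Pow(N, -1)))), -1)) = Mul(9, Pow(Add(-5, Add(Mul(Rational(-1, 47), y), Mul(y, Pow(N, -1)))), -1)) = Mul(9, Pow(Add(-5, Mul(Rational(-1, 47), y), Mul(y, Pow(N, -1))), -1)))
Function('K')(L, m) = Mul(Pow(Add(L, m), -1), Add(45, m)) (Function('K')(L, m) = Mul(Add(45, m), Pow(Add(L, m), -1)) = Mul(Pow(Add(L, m), -1), Add(45, m)))
Mul(Add(-29439, Function('K')(-11, Add(3, Mul(-11, -4)))), Add(Function('r')(355, -86), -55687)) = Mul(Add(-29439, Mul(Pow(Add(-11, Add(3, Mul(-11, -4))), -1), Add(45, Add(3, Mul(-11, -4))))), Add(Mul(-423, -86, Pow(Add(Mul(-47, 355), Mul(235, -86), Mul(-86, 355)), -1)), -55687)) = Mul(Add(-29439, Mul(Pow(Add(-11, Add(3, 44)), -1), Add(45, Add(3, 44)))), Add(Mul(-423, -86, Pow(Add(-16685, -20210, -30530), -1)), -55687)) = Mul(Add(-29439, Mul(Pow(Add(-11, 47), -1), Add(45, 47))), Add(Mul(-423, -86, Pow(-67425, -1)), -55687)) = Mul(Add(-29439, Mul(Pow(36, -1), 92)), Add(Mul(-423, -86, Rational(-1, 67425)), -55687)) = Mul(Add(-29439, Mul(Rational(1, 36), 92)), Add(Rational(-12126, 22475), -55687)) = Mul(Add(-29439, Rational(23, 9)), Rational(-1251577451, 22475)) = Mul(Rational(-264928, 9), Rational(-1251577451, 22475)) = Rational(331577910938528, 202275)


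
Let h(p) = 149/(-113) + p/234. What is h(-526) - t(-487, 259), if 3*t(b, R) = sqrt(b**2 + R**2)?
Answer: -47152/13221 - 5*sqrt(12170)/3 ≈ -187.43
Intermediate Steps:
h(p) = -149/113 + p/234 (h(p) = 149*(-1/113) + p*(1/234) = -149/113 + p/234)
t(b, R) = sqrt(R**2 + b**2)/3 (t(b, R) = sqrt(b**2 + R**2)/3 = sqrt(R**2 + b**2)/3)
h(-526) - t(-487, 259) = (-149/113 + (1/234)*(-526)) - sqrt(259**2 + (-487)**2)/3 = (-149/113 - 263/117) - sqrt(67081 + 237169)/3 = -47152/13221 - sqrt(304250)/3 = -47152/13221 - 5*sqrt(12170)/3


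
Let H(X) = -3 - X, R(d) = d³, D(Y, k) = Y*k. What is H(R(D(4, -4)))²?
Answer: 16752649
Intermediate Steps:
H(R(D(4, -4)))² = (-3 - (4*(-4))³)² = (-3 - 1*(-16)³)² = (-3 - 1*(-4096))² = (-3 + 4096)² = 4093² = 16752649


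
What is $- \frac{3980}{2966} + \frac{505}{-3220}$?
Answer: $- \frac{1431343}{955052} \approx -1.4987$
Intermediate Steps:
$- \frac{3980}{2966} + \frac{505}{-3220} = \left(-3980\right) \frac{1}{2966} + 505 \left(- \frac{1}{3220}\right) = - \frac{1990}{1483} - \frac{101}{644} = - \frac{1431343}{955052}$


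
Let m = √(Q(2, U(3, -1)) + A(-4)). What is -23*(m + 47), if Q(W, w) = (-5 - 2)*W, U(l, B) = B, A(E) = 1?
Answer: -1081 - 23*I*√13 ≈ -1081.0 - 82.928*I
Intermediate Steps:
Q(W, w) = -7*W
m = I*√13 (m = √(-7*2 + 1) = √(-14 + 1) = √(-13) = I*√13 ≈ 3.6056*I)
-23*(m + 47) = -23*(I*√13 + 47) = -23*(47 + I*√13) = -1081 - 23*I*√13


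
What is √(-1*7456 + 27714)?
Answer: √20258 ≈ 142.33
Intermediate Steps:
√(-1*7456 + 27714) = √(-7456 + 27714) = √20258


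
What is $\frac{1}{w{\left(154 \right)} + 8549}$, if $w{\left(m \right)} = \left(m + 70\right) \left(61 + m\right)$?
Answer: $\frac{1}{56709} \approx 1.7634 \cdot 10^{-5}$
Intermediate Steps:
$w{\left(m \right)} = \left(61 + m\right) \left(70 + m\right)$ ($w{\left(m \right)} = \left(70 + m\right) \left(61 + m\right) = \left(61 + m\right) \left(70 + m\right)$)
$\frac{1}{w{\left(154 \right)} + 8549} = \frac{1}{\left(4270 + 154^{2} + 131 \cdot 154\right) + 8549} = \frac{1}{\left(4270 + 23716 + 20174\right) + 8549} = \frac{1}{48160 + 8549} = \frac{1}{56709}$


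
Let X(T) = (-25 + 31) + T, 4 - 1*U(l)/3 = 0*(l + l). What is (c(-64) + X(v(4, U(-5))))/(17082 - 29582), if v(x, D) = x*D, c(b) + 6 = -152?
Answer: 26/3125 ≈ 0.0083200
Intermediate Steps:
c(b) = -158 (c(b) = -6 - 152 = -158)
U(l) = 12 (U(l) = 12 - 0*(l + l) = 12 - 0*2*l = 12 - 3*0 = 12 + 0 = 12)
v(x, D) = D*x
X(T) = 6 + T
(c(-64) + X(v(4, U(-5))))/(17082 - 29582) = (-158 + (6 + 12*4))/(17082 - 29582) = (-158 + (6 + 48))/(-12500) = (-158 + 54)*(-1/12500) = -104*(-1/12500) = 26/3125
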